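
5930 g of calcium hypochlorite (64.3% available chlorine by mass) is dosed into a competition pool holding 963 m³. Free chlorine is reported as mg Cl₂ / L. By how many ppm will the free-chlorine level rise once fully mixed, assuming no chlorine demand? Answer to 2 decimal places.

3.96 ppm

Volume: 963 m³ = 963,000 L.
Available chlorine delivered: 5930 g × 0.643 = 3813 g as Cl₂.
Concentration rise: 3813 g / 963,000 L = 3.959 mg/L = 3.96 ppm.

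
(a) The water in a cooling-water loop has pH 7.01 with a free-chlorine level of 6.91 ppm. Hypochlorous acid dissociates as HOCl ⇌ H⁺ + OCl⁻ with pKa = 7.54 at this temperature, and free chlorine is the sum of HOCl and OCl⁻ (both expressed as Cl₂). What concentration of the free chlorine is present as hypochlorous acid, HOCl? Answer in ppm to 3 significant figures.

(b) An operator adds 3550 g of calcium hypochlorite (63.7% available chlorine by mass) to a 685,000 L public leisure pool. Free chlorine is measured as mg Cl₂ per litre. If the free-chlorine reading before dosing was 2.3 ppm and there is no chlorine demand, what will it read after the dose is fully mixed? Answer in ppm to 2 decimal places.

(a) 5.34 ppm; (b) 5.60 ppm

(a) [OCl⁻]/[HOCl] = 10^(pH − pKa) = 10^(7.01 − 7.54) = 10^-0.53 = 0.2951.
(a) Fraction as HOCl = 1 / (1 + 0.2951) = 0.7721.
(a) HOCl = 0.7721 × 6.91 ppm = 5.335 ppm.

(b) Available chlorine delivered: 3550 g × 0.637 = 2261 g as Cl₂.
(b) Concentration rise: 2261 g / 685,000 L = 3.301 mg/L = 3.30 ppm.
(b) Final FC: 2.3 + 3.30 = 5.60 ppm.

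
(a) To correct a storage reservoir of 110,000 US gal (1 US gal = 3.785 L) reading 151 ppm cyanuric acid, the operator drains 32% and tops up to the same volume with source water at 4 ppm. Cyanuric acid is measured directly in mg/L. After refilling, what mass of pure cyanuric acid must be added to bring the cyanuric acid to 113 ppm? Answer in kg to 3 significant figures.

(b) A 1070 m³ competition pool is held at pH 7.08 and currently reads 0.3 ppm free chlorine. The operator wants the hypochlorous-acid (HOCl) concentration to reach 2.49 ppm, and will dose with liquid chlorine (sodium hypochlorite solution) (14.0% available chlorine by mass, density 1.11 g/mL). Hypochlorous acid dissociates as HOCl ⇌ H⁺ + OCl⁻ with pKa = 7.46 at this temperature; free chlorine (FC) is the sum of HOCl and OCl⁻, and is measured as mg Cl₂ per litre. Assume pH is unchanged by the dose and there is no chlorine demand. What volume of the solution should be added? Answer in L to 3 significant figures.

(a) 3.76 kg; (b) 22.2 L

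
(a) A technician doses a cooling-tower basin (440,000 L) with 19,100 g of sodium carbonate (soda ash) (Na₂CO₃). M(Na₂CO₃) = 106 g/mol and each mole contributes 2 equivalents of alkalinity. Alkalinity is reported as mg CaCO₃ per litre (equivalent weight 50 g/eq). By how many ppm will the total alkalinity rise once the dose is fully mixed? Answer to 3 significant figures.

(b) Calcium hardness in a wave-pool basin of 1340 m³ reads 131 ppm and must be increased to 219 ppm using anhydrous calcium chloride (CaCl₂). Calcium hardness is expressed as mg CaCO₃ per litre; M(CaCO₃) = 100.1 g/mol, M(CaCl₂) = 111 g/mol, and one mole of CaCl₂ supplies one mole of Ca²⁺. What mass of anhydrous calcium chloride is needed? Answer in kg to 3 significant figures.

(a) 41.0 ppm; (b) 131 kg

(a) Moles of Na₂CO₃: 19,100 g ÷ 106 g/mol = 180.2 mol → 360.4 eq of alkalinity.
(a) As CaCO₃: 360.4 eq × 50 g/eq = 18,020 g.
(a) Rise: 18,020 g / 440,000 L × 1000 = 40.95 mg/L.

(b) Volume: 1340 m³ = 1,340,000 L.
(b) Hardness to add: (219 − 131) = 88 mg/L as CaCO₃ × 1,340,000 L = 117,900 g as CaCO₃.
(b) Moles of Ca²⁺ (1 mol Ca²⁺ ≡ 1 mol CaCO₃): 117,900 / 100.1 g/mol = 1178 mol.
(b) Mass of CaCl₂: 1178 × 111 = 130,800 g.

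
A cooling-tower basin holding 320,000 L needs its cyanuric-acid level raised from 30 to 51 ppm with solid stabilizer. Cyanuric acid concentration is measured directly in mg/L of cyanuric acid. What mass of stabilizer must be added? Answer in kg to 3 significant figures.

6.72 kg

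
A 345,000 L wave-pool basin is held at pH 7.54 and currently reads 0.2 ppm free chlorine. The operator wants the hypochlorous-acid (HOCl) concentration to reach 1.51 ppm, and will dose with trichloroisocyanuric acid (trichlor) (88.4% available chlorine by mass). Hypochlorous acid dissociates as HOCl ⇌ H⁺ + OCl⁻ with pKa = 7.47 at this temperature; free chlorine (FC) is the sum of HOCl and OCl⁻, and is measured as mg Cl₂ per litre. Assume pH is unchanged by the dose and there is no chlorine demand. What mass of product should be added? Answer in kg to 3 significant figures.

1.20 kg

[OCl⁻]/[HOCl] = 10^(pH − pKa) = 10^(7.54 − 7.47) = 1.175; fraction as HOCl = 1/(1 + 1.175) = 0.4598.
Free chlorine required for 1.51 ppm HOCl: 1.51 / 0.4598 = 3.284 ppm.
FC to add: 3.284 − 0.2 = 3.084 mg/L as Cl₂.
Cl₂ equivalent: 3.084 mg/L × 345,000 L = 1064 g.
Product at 88.4% available Cl: 1064 / 0.884 = 1204 g.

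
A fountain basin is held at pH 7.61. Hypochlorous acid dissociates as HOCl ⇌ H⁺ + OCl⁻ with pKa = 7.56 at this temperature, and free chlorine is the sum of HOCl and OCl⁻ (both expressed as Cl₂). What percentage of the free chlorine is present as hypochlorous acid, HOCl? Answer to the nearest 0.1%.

47.1%

[OCl⁻]/[HOCl] = 10^(pH − pKa) = 10^(7.61 − 7.56) = 10^0.05 = 1.122.
Fraction as HOCl = 1 / (1 + 1.122) = 0.4712.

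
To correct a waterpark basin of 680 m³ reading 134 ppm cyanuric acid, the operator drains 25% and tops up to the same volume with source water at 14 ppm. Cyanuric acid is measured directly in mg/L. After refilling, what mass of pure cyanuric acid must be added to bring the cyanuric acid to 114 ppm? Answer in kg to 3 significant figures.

6.80 kg

Volume: 680 m³ = 680,000 L.
After draining 25% and refilling: 134 × 0.75 + 14 × 0.25 = 104 ppm.
Deficit to target: 114 − 104 = 10 mg/L.
Mass: 10 mg/L × 680,000 L = 6800 g cyanuric acid.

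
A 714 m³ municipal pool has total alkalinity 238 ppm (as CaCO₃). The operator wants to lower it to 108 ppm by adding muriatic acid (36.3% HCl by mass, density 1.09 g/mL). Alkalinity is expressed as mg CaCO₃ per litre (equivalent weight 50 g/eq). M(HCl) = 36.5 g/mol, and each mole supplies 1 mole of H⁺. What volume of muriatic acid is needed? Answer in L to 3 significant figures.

171 L

Volume: 714 m³ = 714,000 L.
Alkalinity to neutralize: (238 − 108) = 130 mg/L as CaCO₃ × 714,000 L = 92,820 g as CaCO₃.
Equivalents of H⁺ required: 92,820 ÷ 50 g/eq = 1856 eq = 1856 mol HCl.
Mass of HCl: 1856 × 36.5 = 67,760 g.
Mass of 36.3% solution: 67,760 / 0.363 = 186,700 g.
Volume: 186,700 g ÷ 1.09 g/mL = 171,300 mL.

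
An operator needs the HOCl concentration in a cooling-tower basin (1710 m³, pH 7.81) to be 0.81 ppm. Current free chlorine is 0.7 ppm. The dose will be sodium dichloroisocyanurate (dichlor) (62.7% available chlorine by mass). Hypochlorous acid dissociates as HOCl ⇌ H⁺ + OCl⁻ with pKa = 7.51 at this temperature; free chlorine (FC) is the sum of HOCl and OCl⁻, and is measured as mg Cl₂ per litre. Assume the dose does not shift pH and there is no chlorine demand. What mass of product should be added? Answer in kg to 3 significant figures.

Volume: 1710 m³ = 1,710,000 L.
[OCl⁻]/[HOCl] = 10^(pH − pKa) = 10^(7.81 − 7.51) = 1.995; fraction as HOCl = 1/(1 + 1.995) = 0.3339.
Free chlorine required for 0.81 ppm HOCl: 0.81 / 0.3339 = 2.426 ppm.
FC to add: 2.426 − 0.7 = 1.726 mg/L as Cl₂.
Cl₂ equivalent: 1.726 mg/L × 1,710,000 L = 2952 g.
Product at 62.7% available Cl: 2952 / 0.627 = 4708 g.

4.71 kg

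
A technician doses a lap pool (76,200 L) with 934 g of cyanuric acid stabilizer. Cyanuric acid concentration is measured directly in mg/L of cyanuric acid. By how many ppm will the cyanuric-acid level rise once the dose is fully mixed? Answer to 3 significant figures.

Rise: 934 g / 76,200 L × 1000 = 12.26 mg/L.

12.3 ppm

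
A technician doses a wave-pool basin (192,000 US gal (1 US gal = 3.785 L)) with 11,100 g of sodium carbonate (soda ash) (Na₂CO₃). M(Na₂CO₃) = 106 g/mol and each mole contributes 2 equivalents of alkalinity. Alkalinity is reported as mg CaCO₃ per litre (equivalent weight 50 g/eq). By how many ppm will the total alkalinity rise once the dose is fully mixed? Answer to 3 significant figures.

14.4 ppm

Volume: 192,000 US gal × 3.785 L/gal = 726,720 L.
Moles of Na₂CO₃: 11,100 g ÷ 106 g/mol = 104.7 mol → 209.4 eq of alkalinity.
As CaCO₃: 209.4 eq × 50 g/eq = 10,470 g.
Rise: 10,470 g / 726,720 L × 1000 = 14.41 mg/L.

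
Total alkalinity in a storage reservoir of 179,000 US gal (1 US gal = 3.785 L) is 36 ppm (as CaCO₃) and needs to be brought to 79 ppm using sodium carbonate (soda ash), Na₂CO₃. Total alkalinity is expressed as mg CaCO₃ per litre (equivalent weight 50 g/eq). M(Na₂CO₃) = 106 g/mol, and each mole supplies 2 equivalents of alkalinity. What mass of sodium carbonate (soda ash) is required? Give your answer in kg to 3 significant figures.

30.9 kg

Volume: 179,000 US gal × 3.785 L/gal = 677,515 L.
Alkalinity to add: (79 − 36) = 43 mg/L as CaCO₃ × 677,515 L = 29,130 g as CaCO₃.
Equivalents: 29,130 g ÷ 50 g/eq = 582.7 eq.
Each mole of Na₂CO₃ supplies 2 eq, so 582.7 / 2 = 291.3 mol.
Mass: 291.3 mol × 106 g/mol = 30,880 g.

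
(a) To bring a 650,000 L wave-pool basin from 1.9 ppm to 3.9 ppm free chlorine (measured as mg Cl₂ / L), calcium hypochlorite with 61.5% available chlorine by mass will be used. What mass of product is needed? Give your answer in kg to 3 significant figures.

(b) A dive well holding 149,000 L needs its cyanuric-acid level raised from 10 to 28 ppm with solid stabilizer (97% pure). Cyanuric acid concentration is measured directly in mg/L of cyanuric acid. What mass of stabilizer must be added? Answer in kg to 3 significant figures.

(a) Chlorine deficit: 3.9 − 1.9 = 2 ppm = 2 mg/L as Cl₂.
(a) Cl₂ equivalent needed: 2 mg/L × 650,000 L = 1,300,000 mg = 1300 g.
(a) Product at 61.5% available chlorine: 1300 / 0.615 = 2114 g.

(b) CYA to add: (28 − 10) = 18 mg/L × 149,000 L = 2682 g cyanuric acid.
(b) At 97% purity: 2682 / 0.97 = 2765 g product.

(a) 2.11 kg; (b) 2.76 kg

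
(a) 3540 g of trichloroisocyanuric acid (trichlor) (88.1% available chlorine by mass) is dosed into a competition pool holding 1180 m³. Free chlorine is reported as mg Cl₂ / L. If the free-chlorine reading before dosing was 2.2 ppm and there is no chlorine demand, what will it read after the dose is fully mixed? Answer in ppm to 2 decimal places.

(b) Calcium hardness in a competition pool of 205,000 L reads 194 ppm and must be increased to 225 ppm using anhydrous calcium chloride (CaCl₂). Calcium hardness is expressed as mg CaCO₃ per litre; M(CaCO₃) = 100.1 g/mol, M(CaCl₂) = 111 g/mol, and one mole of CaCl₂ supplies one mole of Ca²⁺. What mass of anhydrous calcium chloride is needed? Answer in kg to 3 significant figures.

(a) 4.84 ppm; (b) 7.05 kg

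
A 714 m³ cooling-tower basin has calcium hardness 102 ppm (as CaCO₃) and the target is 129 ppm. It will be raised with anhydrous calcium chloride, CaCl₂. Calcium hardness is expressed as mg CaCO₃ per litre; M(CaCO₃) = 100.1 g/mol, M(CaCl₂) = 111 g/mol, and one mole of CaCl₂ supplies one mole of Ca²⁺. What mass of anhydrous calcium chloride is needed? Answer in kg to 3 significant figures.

Volume: 714 m³ = 714,000 L.
Hardness to add: (129 − 102) = 27 mg/L as CaCO₃ × 714,000 L = 19,280 g as CaCO₃.
Moles of Ca²⁺ (1 mol Ca²⁺ ≡ 1 mol CaCO₃): 19,280 / 100.1 g/mol = 192.6 mol.
Mass of CaCl₂: 192.6 × 111 = 21,380 g.

21.4 kg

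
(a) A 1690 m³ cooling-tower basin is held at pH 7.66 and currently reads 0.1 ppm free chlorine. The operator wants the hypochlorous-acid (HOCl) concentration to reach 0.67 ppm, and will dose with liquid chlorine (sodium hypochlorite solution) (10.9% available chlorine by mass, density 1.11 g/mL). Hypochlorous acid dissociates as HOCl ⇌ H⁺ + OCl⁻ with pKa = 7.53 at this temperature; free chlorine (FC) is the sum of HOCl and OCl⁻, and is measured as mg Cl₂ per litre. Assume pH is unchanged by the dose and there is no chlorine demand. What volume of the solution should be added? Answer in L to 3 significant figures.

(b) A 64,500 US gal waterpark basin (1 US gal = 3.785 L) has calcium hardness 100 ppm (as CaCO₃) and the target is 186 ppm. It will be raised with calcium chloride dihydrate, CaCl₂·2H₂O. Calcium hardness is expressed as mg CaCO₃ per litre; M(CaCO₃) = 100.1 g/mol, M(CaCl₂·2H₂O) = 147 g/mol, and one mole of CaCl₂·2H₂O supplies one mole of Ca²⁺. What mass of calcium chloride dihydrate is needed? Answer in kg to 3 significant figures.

(a) 20.6 L; (b) 30.8 kg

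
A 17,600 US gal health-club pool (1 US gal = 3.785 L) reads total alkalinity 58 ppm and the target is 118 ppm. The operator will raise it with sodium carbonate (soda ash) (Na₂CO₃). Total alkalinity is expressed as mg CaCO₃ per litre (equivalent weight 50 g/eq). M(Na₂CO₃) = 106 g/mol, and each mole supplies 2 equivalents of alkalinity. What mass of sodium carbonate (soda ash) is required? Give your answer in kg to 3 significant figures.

4.24 kg

Volume: 17,600 US gal × 3.785 L/gal = 66,616 L.
Alkalinity to add: (118 − 58) = 60 mg/L as CaCO₃ × 66,616 L = 3997 g as CaCO₃.
Equivalents: 3997 g ÷ 50 g/eq = 79.94 eq.
Each mole of Na₂CO₃ supplies 2 eq, so 79.94 / 2 = 39.97 mol.
Mass: 39.97 mol × 106 g/mol = 4237 g.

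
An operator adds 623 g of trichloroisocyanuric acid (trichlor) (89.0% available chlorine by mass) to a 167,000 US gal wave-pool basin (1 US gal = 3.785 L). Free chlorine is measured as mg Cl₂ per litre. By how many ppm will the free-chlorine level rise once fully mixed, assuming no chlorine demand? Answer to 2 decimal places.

0.88 ppm

Volume: 167,000 US gal × 3.785 L/gal = 632,095 L.
Available chlorine delivered: 623 g × 0.89 = 554.5 g as Cl₂.
Concentration rise: 554.5 g / 632,095 L = 0.8772 mg/L = 0.88 ppm.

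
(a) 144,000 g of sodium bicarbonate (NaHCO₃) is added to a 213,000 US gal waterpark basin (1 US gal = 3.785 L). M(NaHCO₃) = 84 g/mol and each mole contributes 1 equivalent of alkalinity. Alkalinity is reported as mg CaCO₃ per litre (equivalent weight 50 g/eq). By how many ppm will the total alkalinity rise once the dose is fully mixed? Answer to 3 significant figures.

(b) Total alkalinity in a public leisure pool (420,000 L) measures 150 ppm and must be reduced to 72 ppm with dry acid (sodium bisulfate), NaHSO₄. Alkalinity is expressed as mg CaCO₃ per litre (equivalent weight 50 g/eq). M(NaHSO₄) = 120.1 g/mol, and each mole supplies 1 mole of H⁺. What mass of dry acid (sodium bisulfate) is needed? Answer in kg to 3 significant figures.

(a) Volume: 213,000 US gal × 3.785 L/gal = 806,205 L.
(a) Moles of NaHCO₃: 144,000 g ÷ 84 g/mol = 1714 mol → 1714 eq of alkalinity.
(a) As CaCO₃: 1714 eq × 50 g/eq = 85,710 g.
(a) Rise: 85,710 g / 806,205 L × 1000 = 106.3 mg/L.

(b) Alkalinity to neutralize: (150 − 72) = 78 mg/L as CaCO₃ × 420,000 L = 32,760 g as CaCO₃.
(b) Equivalents of H⁺ required: 32,760 ÷ 50 g/eq = 655.2 eq = 655.2 mol NaHSO₄.
(b) Mass of NaHSO₄: 655.2 × 120.1 = 78,690 g.

(a) 106 ppm; (b) 78.7 kg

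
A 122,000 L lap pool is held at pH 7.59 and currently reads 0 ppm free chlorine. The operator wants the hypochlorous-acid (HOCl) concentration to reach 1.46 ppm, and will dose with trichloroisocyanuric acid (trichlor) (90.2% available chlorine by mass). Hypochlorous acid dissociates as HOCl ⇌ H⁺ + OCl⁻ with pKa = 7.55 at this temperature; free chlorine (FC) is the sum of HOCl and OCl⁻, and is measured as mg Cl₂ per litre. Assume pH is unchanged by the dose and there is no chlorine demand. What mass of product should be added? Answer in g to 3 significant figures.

[OCl⁻]/[HOCl] = 10^(pH − pKa) = 10^(7.59 − 7.55) = 1.096; fraction as HOCl = 1/(1 + 1.096) = 0.477.
Free chlorine required for 1.46 ppm HOCl: 1.46 / 0.477 = 3.061 ppm.
FC to add: 3.061 − 0 = 3.061 mg/L as Cl₂.
Cl₂ equivalent: 3.061 mg/L × 122,000 L = 373.4 g.
Product at 90.2% available Cl: 373.4 / 0.902 = 414 g.

414 g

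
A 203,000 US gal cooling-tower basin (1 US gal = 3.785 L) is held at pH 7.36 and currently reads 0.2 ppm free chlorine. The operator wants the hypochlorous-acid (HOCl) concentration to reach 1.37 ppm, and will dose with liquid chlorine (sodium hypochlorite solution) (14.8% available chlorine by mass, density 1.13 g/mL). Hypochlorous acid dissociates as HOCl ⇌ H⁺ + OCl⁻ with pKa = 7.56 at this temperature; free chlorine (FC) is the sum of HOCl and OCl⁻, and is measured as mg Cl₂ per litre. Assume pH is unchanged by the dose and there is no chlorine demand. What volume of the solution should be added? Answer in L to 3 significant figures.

9.35 L

Volume: 203,000 US gal × 3.785 L/gal = 768,355 L.
[OCl⁻]/[HOCl] = 10^(pH − pKa) = 10^(7.36 − 7.56) = 0.631; fraction as HOCl = 1/(1 + 0.631) = 0.6131.
Free chlorine required for 1.37 ppm HOCl: 1.37 / 0.6131 = 2.234 ppm.
FC to add: 2.234 − 0.2 = 2.034 mg/L as Cl₂.
Cl₂ equivalent: 2.034 mg/L × 768,355 L = 1563 g.
Product at 14.8% available Cl: 1563 / 0.148 = 10,560 g.
Volume: 10,560 g ÷ 1.13 g/mL = 9347 mL.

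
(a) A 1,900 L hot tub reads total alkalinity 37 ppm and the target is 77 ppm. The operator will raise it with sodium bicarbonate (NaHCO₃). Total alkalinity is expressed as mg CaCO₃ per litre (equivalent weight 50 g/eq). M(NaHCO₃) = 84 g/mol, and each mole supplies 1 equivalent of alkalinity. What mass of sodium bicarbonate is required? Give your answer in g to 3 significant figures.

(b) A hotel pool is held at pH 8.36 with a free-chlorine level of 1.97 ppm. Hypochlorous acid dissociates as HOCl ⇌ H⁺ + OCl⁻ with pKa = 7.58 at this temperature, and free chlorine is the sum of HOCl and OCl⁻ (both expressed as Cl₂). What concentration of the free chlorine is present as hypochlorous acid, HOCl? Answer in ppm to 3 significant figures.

(a) Alkalinity to add: (77 − 37) = 40 mg/L as CaCO₃ × 1,900 L = 76 g as CaCO₃.
(a) Equivalents: 76 g ÷ 50 g/eq = 1.52 eq.
(a) NaHCO₃ supplies 1 eq per mole → 1.52 mol.
(a) Mass: 1.52 mol × 84 g/mol = 127.7 g.

(b) [OCl⁻]/[HOCl] = 10^(pH − pKa) = 10^(8.36 − 7.58) = 10^0.78 = 6.026.
(b) Fraction as HOCl = 1 / (1 + 6.026) = 0.1423.
(b) HOCl = 0.1423 × 1.97 ppm = 0.2804 ppm.

(a) 128 g; (b) 0.280 ppm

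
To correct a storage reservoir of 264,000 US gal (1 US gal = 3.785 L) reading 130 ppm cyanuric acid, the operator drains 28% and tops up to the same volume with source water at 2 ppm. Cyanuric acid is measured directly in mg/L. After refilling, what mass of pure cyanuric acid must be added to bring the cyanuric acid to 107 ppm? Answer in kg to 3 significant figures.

Volume: 264,000 US gal × 3.785 L/gal = 999,240 L.
After draining 28% and refilling: 130 × 0.72 + 2 × 0.28 = 94.16 ppm.
Deficit to target: 107 − 94.16 = 12.84 mg/L.
Mass: 12.84 mg/L × 999,240 L = 12,830 g cyanuric acid.

12.8 kg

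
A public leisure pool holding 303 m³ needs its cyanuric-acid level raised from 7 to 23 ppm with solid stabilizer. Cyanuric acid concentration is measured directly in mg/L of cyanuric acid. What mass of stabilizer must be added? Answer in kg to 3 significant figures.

4.85 kg

Volume: 303 m³ = 303,000 L.
CYA to add: (23 − 7) = 16 mg/L × 303,000 L = 4848 g cyanuric acid.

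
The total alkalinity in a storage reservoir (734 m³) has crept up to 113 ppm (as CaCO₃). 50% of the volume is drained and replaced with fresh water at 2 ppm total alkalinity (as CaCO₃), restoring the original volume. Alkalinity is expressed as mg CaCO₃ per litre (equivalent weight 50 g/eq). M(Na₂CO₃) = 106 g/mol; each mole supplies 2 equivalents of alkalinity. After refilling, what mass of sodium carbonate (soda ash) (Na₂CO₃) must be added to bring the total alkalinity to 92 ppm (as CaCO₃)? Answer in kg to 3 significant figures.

26.8 kg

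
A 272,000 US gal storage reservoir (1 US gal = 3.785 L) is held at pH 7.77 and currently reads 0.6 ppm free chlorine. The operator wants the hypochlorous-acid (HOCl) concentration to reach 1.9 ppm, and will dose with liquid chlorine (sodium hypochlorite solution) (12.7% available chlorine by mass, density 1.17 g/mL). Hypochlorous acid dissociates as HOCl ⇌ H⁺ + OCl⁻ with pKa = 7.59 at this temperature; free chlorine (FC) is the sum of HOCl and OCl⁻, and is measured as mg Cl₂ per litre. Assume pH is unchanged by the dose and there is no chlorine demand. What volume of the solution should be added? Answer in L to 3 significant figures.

28.9 L

Volume: 272,000 US gal × 3.785 L/gal = 1,029,520 L.
[OCl⁻]/[HOCl] = 10^(pH − pKa) = 10^(7.77 − 7.59) = 1.514; fraction as HOCl = 1/(1 + 1.514) = 0.3978.
Free chlorine required for 1.9 ppm HOCl: 1.9 / 0.3978 = 4.776 ppm.
FC to add: 4.776 − 0.6 = 4.176 mg/L as Cl₂.
Cl₂ equivalent: 4.176 mg/L × 1,029,520 L = 4299 g.
Product at 12.7% available Cl: 4299 / 0.127 = 33,850 g.
Volume: 33,850 g ÷ 1.17 g/mL = 28,930 mL.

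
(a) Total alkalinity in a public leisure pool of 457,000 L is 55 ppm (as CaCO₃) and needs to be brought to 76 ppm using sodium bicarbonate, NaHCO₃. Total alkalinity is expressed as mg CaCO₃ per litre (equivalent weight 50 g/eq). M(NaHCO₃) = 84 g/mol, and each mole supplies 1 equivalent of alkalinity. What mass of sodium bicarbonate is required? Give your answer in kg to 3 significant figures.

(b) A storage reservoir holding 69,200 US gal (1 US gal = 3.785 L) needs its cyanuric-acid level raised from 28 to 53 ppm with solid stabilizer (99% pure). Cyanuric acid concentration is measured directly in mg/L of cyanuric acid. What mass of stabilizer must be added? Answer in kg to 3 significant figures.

(a) 16.1 kg; (b) 6.61 kg

(a) Alkalinity to add: (76 − 55) = 21 mg/L as CaCO₃ × 457,000 L = 9597 g as CaCO₃.
(a) Equivalents: 9597 g ÷ 50 g/eq = 191.9 eq.
(a) NaHCO₃ supplies 1 eq per mole → 191.9 mol.
(a) Mass: 191.9 mol × 84 g/mol = 16,120 g.

(b) Volume: 69,200 US gal × 3.785 L/gal = 261,922 L.
(b) CYA to add: (53 − 28) = 25 mg/L × 261,922 L = 6548 g cyanuric acid.
(b) At 99% purity: 6548 / 0.99 = 6614 g product.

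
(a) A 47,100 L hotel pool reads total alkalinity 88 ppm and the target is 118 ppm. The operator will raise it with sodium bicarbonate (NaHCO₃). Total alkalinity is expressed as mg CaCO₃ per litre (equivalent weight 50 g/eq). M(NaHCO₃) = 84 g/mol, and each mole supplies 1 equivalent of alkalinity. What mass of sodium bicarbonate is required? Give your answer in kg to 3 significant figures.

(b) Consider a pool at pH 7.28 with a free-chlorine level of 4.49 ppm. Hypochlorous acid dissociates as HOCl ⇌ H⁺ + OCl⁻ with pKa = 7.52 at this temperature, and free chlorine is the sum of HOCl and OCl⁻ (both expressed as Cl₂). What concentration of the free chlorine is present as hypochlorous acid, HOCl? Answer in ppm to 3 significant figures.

(a) 2.37 kg; (b) 2.85 ppm

(a) Alkalinity to add: (118 − 88) = 30 mg/L as CaCO₃ × 47,100 L = 1413 g as CaCO₃.
(a) Equivalents: 1413 g ÷ 50 g/eq = 28.26 eq.
(a) NaHCO₃ supplies 1 eq per mole → 28.26 mol.
(a) Mass: 28.26 mol × 84 g/mol = 2374 g.

(b) [OCl⁻]/[HOCl] = 10^(pH − pKa) = 10^(7.28 − 7.52) = 10^-0.24 = 0.5754.
(b) Fraction as HOCl = 1 / (1 + 0.5754) = 0.6347.
(b) HOCl = 0.6347 × 4.49 ppm = 2.85 ppm.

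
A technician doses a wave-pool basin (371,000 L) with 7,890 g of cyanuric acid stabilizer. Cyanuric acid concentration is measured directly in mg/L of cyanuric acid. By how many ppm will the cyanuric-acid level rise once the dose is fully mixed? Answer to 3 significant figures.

21.3 ppm

Rise: 7,890 g / 371,000 L × 1000 = 21.27 mg/L.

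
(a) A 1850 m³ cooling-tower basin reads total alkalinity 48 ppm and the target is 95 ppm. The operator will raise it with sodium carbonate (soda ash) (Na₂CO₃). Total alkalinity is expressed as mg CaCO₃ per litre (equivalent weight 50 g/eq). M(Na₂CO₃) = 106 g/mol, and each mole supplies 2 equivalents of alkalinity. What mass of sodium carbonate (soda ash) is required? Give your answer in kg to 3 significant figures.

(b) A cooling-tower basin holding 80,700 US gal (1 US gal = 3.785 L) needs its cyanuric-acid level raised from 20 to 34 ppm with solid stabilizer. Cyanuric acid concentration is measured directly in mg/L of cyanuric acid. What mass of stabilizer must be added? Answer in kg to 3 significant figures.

(a) Volume: 1850 m³ = 1,850,000 L.
(a) Alkalinity to add: (95 − 48) = 47 mg/L as CaCO₃ × 1,850,000 L = 86,950 g as CaCO₃.
(a) Equivalents: 86,950 g ÷ 50 g/eq = 1739 eq.
(a) Each mole of Na₂CO₃ supplies 2 eq, so 1739 / 2 = 869.5 mol.
(a) Mass: 869.5 mol × 106 g/mol = 92,170 g.

(b) Volume: 80,700 US gal × 3.785 L/gal = 305,450 L.
(b) CYA to add: (34 − 20) = 14 mg/L × 305,450 L = 4276 g cyanuric acid.

(a) 92.2 kg; (b) 4.28 kg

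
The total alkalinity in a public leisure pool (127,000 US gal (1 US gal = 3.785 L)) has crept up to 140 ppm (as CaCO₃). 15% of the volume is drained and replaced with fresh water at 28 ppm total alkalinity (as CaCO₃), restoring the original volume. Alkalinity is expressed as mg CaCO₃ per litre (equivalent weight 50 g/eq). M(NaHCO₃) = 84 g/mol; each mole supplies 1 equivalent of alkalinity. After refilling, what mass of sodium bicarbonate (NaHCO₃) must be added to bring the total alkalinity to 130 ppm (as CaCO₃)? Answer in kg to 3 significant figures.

5.49 kg

Volume: 127,000 US gal × 3.785 L/gal = 480,695 L.
After draining 15% and refilling: 140 × 0.85 + 28 × 0.15 = 123.2 ppm.
Deficit to target: 130 − 123.2 = 6.8 mg/L.
As CaCO₃: 6.8 mg/L × 480,695 L = 3269 g; ÷ 50 g/eq ÷ 1 = 65.37 mol NaHCO₃.
Mass: 65.37 × 84 = 5491 g.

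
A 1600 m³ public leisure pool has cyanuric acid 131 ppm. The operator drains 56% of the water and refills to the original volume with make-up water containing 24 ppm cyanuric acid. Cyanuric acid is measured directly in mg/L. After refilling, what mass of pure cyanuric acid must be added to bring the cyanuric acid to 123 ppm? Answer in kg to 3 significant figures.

Volume: 1600 m³ = 1,600,000 L.
After draining 56% and refilling: 131 × 0.44 + 24 × 0.56 = 71.08 ppm.
Deficit to target: 123 − 71.08 = 51.92 mg/L.
Mass: 51.92 mg/L × 1,600,000 L = 83,070 g cyanuric acid.

83.1 kg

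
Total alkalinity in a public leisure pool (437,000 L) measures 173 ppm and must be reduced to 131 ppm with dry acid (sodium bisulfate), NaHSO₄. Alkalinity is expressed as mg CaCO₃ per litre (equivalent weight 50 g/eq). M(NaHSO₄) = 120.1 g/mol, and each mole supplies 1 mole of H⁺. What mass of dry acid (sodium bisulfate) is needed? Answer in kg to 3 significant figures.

44.1 kg

Alkalinity to neutralize: (173 − 131) = 42 mg/L as CaCO₃ × 437,000 L = 18,350 g as CaCO₃.
Equivalents of H⁺ required: 18,350 ÷ 50 g/eq = 367.1 eq = 367.1 mol NaHSO₄.
Mass of NaHSO₄: 367.1 × 120.1 = 44,090 g.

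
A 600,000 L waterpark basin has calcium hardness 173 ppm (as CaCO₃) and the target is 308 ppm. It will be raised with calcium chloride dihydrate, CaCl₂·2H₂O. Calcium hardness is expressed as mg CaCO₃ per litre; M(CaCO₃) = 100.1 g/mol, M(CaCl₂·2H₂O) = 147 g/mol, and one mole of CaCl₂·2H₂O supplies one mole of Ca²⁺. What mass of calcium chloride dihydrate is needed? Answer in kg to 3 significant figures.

119 kg

Hardness to add: (308 − 173) = 135 mg/L as CaCO₃ × 600,000 L = 81,000 g as CaCO₃.
Moles of Ca²⁺ (1 mol Ca²⁺ ≡ 1 mol CaCO₃): 81,000 / 100.1 g/mol = 809.2 mol.
Mass of CaCl₂·2H₂O: 809.2 × 147 = 119,000 g.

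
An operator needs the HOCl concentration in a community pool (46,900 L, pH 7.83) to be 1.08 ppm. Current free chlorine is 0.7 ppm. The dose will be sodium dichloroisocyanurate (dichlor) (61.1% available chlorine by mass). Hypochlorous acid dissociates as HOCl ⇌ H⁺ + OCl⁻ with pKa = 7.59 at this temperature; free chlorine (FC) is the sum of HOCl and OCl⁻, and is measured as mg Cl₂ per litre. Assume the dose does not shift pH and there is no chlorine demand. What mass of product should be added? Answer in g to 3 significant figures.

173 g

[OCl⁻]/[HOCl] = 10^(pH − pKa) = 10^(7.83 − 7.59) = 1.738; fraction as HOCl = 1/(1 + 1.738) = 0.3653.
Free chlorine required for 1.08 ppm HOCl: 1.08 / 0.3653 = 2.957 ppm.
FC to add: 2.957 − 0.7 = 2.257 mg/L as Cl₂.
Cl₂ equivalent: 2.257 mg/L × 46,900 L = 105.8 g.
Product at 61.1% available Cl: 105.8 / 0.611 = 173.2 g.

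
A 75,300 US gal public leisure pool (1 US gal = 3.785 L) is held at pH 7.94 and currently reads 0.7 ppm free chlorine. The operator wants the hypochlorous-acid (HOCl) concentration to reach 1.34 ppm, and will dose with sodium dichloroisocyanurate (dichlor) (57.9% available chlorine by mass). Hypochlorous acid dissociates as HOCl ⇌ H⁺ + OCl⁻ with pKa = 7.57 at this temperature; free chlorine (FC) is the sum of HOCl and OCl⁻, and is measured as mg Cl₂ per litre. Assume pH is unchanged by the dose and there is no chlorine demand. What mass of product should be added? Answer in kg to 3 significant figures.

1.86 kg

Volume: 75,300 US gal × 3.785 L/gal = 285,010 L.
[OCl⁻]/[HOCl] = 10^(pH − pKa) = 10^(7.94 − 7.57) = 2.344; fraction as HOCl = 1/(1 + 2.344) = 0.299.
Free chlorine required for 1.34 ppm HOCl: 1.34 / 0.299 = 4.481 ppm.
FC to add: 4.481 − 0.7 = 3.781 mg/L as Cl₂.
Cl₂ equivalent: 3.781 mg/L × 285,010 L = 1078 g.
Product at 57.9% available Cl: 1078 / 0.579 = 1861 g.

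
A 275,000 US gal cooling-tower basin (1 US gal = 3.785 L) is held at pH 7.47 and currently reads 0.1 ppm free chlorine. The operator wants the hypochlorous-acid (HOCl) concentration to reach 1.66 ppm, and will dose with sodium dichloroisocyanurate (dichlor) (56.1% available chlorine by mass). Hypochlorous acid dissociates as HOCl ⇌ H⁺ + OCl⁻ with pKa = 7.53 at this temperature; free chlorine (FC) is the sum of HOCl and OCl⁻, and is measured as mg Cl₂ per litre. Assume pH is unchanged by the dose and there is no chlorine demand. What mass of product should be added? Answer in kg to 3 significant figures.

5.58 kg

Volume: 275,000 US gal × 3.785 L/gal = 1,040,875 L.
[OCl⁻]/[HOCl] = 10^(pH − pKa) = 10^(7.47 − 7.53) = 0.871; fraction as HOCl = 1/(1 + 0.871) = 0.5345.
Free chlorine required for 1.66 ppm HOCl: 1.66 / 0.5345 = 3.106 ppm.
FC to add: 3.106 − 0.1 = 3.006 mg/L as Cl₂.
Cl₂ equivalent: 3.006 mg/L × 1,040,875 L = 3129 g.
Product at 56.1% available Cl: 3129 / 0.561 = 5577 g.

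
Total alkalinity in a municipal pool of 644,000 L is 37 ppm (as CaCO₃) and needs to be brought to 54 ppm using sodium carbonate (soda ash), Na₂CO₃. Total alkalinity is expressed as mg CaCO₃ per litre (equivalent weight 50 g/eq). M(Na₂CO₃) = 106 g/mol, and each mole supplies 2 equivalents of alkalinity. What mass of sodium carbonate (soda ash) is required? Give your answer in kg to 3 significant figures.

Alkalinity to add: (54 − 37) = 17 mg/L as CaCO₃ × 644,000 L = 10,950 g as CaCO₃.
Equivalents: 10,950 g ÷ 50 g/eq = 219 eq.
Each mole of Na₂CO₃ supplies 2 eq, so 219 / 2 = 109.5 mol.
Mass: 109.5 mol × 106 g/mol = 11,600 g.

11.6 kg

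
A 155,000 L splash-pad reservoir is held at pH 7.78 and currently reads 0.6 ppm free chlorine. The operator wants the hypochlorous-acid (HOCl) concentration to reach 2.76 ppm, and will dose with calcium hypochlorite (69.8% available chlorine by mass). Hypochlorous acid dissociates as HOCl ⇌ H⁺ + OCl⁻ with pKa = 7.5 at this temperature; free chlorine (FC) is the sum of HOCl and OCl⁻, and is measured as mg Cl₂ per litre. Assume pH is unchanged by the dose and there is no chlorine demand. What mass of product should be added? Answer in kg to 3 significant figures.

1.65 kg

[OCl⁻]/[HOCl] = 10^(pH − pKa) = 10^(7.78 − 7.5) = 1.905; fraction as HOCl = 1/(1 + 1.905) = 0.3442.
Free chlorine required for 2.76 ppm HOCl: 2.76 / 0.3442 = 8.019 ppm.
FC to add: 8.019 − 0.6 = 7.419 mg/L as Cl₂.
Cl₂ equivalent: 7.419 mg/L × 155,000 L = 1150 g.
Product at 69.8% available Cl: 1150 / 0.698 = 1648 g.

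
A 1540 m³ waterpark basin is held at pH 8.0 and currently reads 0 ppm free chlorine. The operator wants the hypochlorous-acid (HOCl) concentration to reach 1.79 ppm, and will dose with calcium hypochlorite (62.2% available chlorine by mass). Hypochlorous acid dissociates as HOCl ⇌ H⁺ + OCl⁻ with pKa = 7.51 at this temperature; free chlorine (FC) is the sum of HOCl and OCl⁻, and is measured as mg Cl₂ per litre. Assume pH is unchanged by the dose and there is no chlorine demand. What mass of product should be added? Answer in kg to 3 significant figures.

Volume: 1540 m³ = 1,540,000 L.
[OCl⁻]/[HOCl] = 10^(pH − pKa) = 10^(8.0 − 7.51) = 3.09; fraction as HOCl = 1/(1 + 3.09) = 0.2445.
Free chlorine required for 1.79 ppm HOCl: 1.79 / 0.2445 = 7.322 ppm.
FC to add: 7.322 − 0 = 7.322 mg/L as Cl₂.
Cl₂ equivalent: 7.322 mg/L × 1,540,000 L = 11,280 g.
Product at 62.2% available Cl: 11,280 / 0.622 = 18,130 g.

18.1 kg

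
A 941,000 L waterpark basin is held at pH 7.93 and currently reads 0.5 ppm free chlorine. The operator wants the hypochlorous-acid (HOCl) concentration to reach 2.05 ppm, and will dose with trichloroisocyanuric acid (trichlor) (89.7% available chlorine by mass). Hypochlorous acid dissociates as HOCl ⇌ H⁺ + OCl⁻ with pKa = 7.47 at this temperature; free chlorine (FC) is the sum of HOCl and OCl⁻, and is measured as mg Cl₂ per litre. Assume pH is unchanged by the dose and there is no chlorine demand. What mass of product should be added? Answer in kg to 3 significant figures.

[OCl⁻]/[HOCl] = 10^(pH − pKa) = 10^(7.93 − 7.47) = 2.884; fraction as HOCl = 1/(1 + 2.884) = 0.2575.
Free chlorine required for 2.05 ppm HOCl: 2.05 / 0.2575 = 7.962 ppm.
FC to add: 7.962 − 0.5 = 7.462 mg/L as Cl₂.
Cl₂ equivalent: 7.462 mg/L × 941,000 L = 7022 g.
Product at 89.7% available Cl: 7022 / 0.897 = 7828 g.

7.83 kg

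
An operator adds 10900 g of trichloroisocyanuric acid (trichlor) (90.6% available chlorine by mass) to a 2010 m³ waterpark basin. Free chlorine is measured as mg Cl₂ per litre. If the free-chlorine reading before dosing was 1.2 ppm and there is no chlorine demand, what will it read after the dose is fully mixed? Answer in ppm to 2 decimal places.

6.11 ppm

Volume: 2010 m³ = 2,010,000 L.
Available chlorine delivered: 10,900 g × 0.906 = 9875 g as Cl₂.
Concentration rise: 9875 g / 2,010,000 L = 4.913 mg/L = 4.91 ppm.
Final FC: 1.2 + 4.91 = 6.11 ppm.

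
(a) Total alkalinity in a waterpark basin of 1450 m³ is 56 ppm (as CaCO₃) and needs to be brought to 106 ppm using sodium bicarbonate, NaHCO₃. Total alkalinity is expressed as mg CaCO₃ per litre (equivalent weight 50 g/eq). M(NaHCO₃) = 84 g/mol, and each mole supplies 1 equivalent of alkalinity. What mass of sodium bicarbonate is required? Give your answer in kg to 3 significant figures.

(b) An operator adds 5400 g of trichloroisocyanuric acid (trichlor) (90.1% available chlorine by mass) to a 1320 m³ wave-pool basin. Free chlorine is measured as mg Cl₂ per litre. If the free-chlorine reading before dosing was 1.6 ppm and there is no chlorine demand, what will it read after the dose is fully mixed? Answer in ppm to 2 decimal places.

(a) 122 kg; (b) 5.29 ppm

(a) Volume: 1450 m³ = 1,450,000 L.
(a) Alkalinity to add: (106 − 56) = 50 mg/L as CaCO₃ × 1,450,000 L = 72,500 g as CaCO₃.
(a) Equivalents: 72,500 g ÷ 50 g/eq = 1450 eq.
(a) NaHCO₃ supplies 1 eq per mole → 1450 mol.
(a) Mass: 1450 mol × 84 g/mol = 121,800 g.

(b) Volume: 1320 m³ = 1,320,000 L.
(b) Available chlorine delivered: 5400 g × 0.901 = 4865 g as Cl₂.
(b) Concentration rise: 4865 g / 1,320,000 L = 3.686 mg/L = 3.69 ppm.
(b) Final FC: 1.6 + 3.69 = 5.29 ppm.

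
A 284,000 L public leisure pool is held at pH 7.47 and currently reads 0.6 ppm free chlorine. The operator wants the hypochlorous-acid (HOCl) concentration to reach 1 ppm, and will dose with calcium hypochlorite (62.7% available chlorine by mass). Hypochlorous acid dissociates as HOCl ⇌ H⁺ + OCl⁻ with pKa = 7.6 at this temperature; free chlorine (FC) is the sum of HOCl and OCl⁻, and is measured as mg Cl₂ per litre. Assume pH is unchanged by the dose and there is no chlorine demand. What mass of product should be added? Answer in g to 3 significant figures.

[OCl⁻]/[HOCl] = 10^(pH − pKa) = 10^(7.47 − 7.6) = 0.7413; fraction as HOCl = 1/(1 + 0.7413) = 0.5743.
Free chlorine required for 1 ppm HOCl: 1 / 0.5743 = 1.741 ppm.
FC to add: 1.741 − 0.6 = 1.141 mg/L as Cl₂.
Cl₂ equivalent: 1.141 mg/L × 284,000 L = 324.1 g.
Product at 62.7% available Cl: 324.1 / 0.627 = 517 g.

517 g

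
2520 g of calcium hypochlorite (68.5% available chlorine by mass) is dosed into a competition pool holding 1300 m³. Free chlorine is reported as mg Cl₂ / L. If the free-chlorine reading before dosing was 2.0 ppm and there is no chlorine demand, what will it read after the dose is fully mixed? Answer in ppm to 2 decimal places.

Volume: 1300 m³ = 1,300,000 L.
Available chlorine delivered: 2520 g × 0.685 = 1726 g as Cl₂.
Concentration rise: 1726 g / 1,300,000 L = 1.328 mg/L = 1.33 ppm.
Final FC: 2.0 + 1.33 = 3.33 ppm.

3.33 ppm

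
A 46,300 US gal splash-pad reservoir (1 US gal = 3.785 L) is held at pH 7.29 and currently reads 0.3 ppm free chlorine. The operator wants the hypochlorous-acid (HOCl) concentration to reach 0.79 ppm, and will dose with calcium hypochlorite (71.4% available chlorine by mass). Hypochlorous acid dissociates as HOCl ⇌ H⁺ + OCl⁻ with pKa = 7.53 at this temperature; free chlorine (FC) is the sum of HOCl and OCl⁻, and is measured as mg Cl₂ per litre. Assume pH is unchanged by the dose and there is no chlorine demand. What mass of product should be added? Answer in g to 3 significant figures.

232 g

Volume: 46,300 US gal × 3.785 L/gal = 175,246 L.
[OCl⁻]/[HOCl] = 10^(pH − pKa) = 10^(7.29 − 7.53) = 0.5754; fraction as HOCl = 1/(1 + 0.5754) = 0.6347.
Free chlorine required for 0.79 ppm HOCl: 0.79 / 0.6347 = 1.245 ppm.
FC to add: 1.245 − 0.3 = 0.9446 mg/L as Cl₂.
Cl₂ equivalent: 0.9446 mg/L × 175,246 L = 165.5 g.
Product at 71.4% available Cl: 165.5 / 0.714 = 231.8 g.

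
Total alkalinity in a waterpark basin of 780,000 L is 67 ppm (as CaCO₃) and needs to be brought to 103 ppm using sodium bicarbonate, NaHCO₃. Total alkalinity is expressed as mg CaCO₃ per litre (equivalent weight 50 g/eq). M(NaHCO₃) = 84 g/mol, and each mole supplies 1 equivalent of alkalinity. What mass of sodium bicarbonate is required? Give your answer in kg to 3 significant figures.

47.2 kg

Alkalinity to add: (103 − 67) = 36 mg/L as CaCO₃ × 780,000 L = 28,080 g as CaCO₃.
Equivalents: 28,080 g ÷ 50 g/eq = 561.6 eq.
NaHCO₃ supplies 1 eq per mole → 561.6 mol.
Mass: 561.6 mol × 84 g/mol = 47,170 g.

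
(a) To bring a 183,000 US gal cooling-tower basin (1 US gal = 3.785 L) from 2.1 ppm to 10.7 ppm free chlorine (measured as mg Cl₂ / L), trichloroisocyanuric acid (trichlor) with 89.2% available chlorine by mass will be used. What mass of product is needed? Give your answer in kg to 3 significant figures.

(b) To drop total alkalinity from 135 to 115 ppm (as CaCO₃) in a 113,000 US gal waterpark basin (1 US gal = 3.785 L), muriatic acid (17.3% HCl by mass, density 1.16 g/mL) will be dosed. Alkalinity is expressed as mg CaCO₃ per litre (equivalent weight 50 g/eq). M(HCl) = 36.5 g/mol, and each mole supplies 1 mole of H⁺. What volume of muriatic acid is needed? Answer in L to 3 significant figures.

(a) Volume: 183,000 US gal × 3.785 L/gal = 692,655 L.
(a) Chlorine deficit: 10.7 − 2.1 = 8.6 ppm = 8.6 mg/L as Cl₂.
(a) Cl₂ equivalent needed: 8.6 mg/L × 692,655 L = 5,957,000 mg = 5957 g.
(a) Product at 89.2% available chlorine: 5957 / 0.892 = 6678 g.

(b) Volume: 113,000 US gal × 3.785 L/gal = 427,705 L.
(b) Alkalinity to neutralize: (135 − 115) = 20 mg/L as CaCO₃ × 427,705 L = 8554 g as CaCO₃.
(b) Equivalents of H⁺ required: 8554 ÷ 50 g/eq = 171.1 eq = 171.1 mol HCl.
(b) Mass of HCl: 171.1 × 36.5 = 6244 g.
(b) Mass of 17.3% solution: 6244 / 0.173 = 36,100 g.
(b) Volume: 36,100 g ÷ 1.16 g/mL = 31,120 mL.

(a) 6.68 kg; (b) 31.1 L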